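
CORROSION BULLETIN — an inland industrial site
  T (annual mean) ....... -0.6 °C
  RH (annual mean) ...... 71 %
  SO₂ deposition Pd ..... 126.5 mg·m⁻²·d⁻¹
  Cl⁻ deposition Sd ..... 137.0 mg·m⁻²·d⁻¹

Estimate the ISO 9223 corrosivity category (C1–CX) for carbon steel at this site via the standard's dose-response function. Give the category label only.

carbon steel: f(T) = +0.150·(T−10) [T≤10 °C] = -1.5900
  SO₂ term: 1.77·126.5^0.52·exp(0.02·71-1.5900) = 18.5
  Cl⁻ term: 0.102·137.0^0.62·exp(0.033·71+0.04·-0.6) = 21.9
  sum: 18.5 + 21.9 → r_corr = 40.41 μm/a
40.4 μm/a falls in (25, 50] for carbon steel → category C3

C3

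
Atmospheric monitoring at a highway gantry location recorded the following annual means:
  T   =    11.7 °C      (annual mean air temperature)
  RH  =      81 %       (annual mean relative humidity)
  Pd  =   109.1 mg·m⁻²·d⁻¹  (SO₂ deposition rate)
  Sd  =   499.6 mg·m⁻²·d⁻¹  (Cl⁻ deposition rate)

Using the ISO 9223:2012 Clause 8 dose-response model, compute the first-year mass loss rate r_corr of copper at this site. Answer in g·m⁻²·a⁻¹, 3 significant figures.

r_corr = 32.8 g·m⁻²·a⁻¹

copper: f(T) = -0.080·(T−10) [T>10 °C] = -0.1360
  Pd branch = 0.0053·Pd^0.26·e^(0.059·RH+f) = 1.864 μm/a
  Cl⁻ term: 0.01025·499.6^0.27·exp(0.036·81+0.049·11.7) = 1.798
  sum: 1.864 + 1.798 → r_corr = 3.662 μm/a
Convert to mass loss: 3.662 μm/a × 8.96 g/cm³ = 32.81 g·m⁻²·a⁻¹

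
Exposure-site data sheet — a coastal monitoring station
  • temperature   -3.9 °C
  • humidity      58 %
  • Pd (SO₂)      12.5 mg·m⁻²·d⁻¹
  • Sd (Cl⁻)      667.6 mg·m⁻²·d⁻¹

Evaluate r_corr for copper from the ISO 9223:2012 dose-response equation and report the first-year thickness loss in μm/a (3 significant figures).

copper: f(T) = +0.126·(T−10) [T≤10 °C] = -1.7514
  Pd branch = 0.0053·Pd^0.26·e^(0.059·RH+f) = 0.05433 μm/a
  Sd branch = 0.01025·Sd^0.27·e^(0.036·RH+0.049·T) = 0.3955 μm/a
  r_corr = 0.05433 + 0.3955 = 0.4498 μm/a

r_corr = 0.450 μm/a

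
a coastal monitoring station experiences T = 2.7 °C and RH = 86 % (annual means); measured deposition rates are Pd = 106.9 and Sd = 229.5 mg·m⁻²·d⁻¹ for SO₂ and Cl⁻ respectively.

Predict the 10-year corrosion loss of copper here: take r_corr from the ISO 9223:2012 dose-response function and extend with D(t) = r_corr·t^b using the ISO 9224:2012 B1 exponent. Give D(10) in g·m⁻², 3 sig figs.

D(10) = 94.1 g·m⁻²

copper: f(T) = +0.126·(T−10) [T≤10 °C] = -0.9198
  SO₂ term: 0.0053·106.9^0.26·exp(0.059·86-0.9198) = 1.138
  Cl⁻ term: 0.01025·229.5^0.27·exp(0.036·86+0.049·2.7) = 1.122
  sum: 1.138 + 1.122 → r_corr = 2.26 μm/a
ISO 9224: D(t) = r_corr · t^b with b = 0.667 (copper, B1)
  D(10) = 2.26 × 10^0.667 = 2.26 × 4.645 = 10.5 μm
  Mass loss = 10.5 μm × 8.96 g/cm³ = 94.06 g·m⁻²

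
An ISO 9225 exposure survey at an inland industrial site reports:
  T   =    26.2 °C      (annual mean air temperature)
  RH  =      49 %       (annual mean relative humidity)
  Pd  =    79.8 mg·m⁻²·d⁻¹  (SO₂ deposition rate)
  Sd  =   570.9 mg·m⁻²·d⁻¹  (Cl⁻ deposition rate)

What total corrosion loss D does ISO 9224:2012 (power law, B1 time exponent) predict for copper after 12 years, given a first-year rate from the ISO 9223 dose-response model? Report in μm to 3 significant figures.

D(12) = 6.71 μm

copper: T>10 °C ⇒ hinge -0.080·(26.2−10) = -1.2960
  Pd branch = 0.0053·Pd^0.26·e^(0.059·RH+f) = 0.08156 μm/a
  Cl⁻ term: 0.01025·570.9^0.27·exp(0.036·49+0.049·26.2) = 1.198
  sum: 0.08156 + 1.198 → r_corr = 1.28 μm/a
Long-term exponent b (ISO 9224 Table 2, B1) = 0.667
  D(12) = 1.28 × 12^0.667 = 1.28 × 5.246 = 6.715 μm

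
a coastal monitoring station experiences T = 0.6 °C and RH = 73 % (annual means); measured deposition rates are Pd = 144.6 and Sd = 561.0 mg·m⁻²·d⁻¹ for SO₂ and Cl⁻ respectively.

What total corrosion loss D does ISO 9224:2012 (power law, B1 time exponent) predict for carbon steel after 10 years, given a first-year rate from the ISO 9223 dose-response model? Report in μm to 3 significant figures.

carbon steel: T≤10 °C ⇒ hinge +0.150·(0.6−10) = -1.4100
  Pd branch = 1.77·Pd^0.52·e^(0.02·RH+f) = 24.72 μm/a
  Cl⁻ term: 0.102·561.0^0.62·exp(0.033·73+0.04·0.6) = 58.83
  sum: 24.72 + 58.83 → r_corr = 83.55 μm/a
ISO 9224: D(t) = r_corr · t^b with b = 0.523 (carbon steel, B1)
  D(10) = 83.55 × 10^0.523 = 83.55 × 3.334 = 278.6 μm

D(10) = 279 μm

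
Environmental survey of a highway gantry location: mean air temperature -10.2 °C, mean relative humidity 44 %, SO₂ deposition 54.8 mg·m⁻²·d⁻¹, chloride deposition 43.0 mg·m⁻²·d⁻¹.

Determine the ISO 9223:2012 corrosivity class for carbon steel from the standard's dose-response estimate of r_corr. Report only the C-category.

C2

carbon steel: temperature factor f = +0.150·(-20.2) = -3.0300
  Pd branch = 1.77·Pd^0.52·e^(0.02·RH+f) = 1.654 μm/a
  Sd branch = 0.102·Sd^0.62·e^(0.033·RH+0.04·T) = 2.984 μm/a
  r_corr = 1.654 + 2.984 = 4.637 μm/a
ISO 9223 Table 2 (carbon steel): 1.3 < 4.64 ≤ 25 μm/a ⇒ C2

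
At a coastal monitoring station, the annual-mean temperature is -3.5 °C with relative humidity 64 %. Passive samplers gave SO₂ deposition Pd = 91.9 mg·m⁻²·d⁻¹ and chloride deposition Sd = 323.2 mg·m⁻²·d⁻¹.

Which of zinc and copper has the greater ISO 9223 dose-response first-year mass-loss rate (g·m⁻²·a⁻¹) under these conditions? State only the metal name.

zinc: temperature factor f = +0.038·(-13.5) = -0.5130
  sulphur-dioxide contribution → 1.072 μm/a
  chloride contribution → 0.5842 μm/a
  total first-year rate 1.656 μm/a
  mass loss = 1.656 μm/a × 7.14 g/cm³ = 11.83 g·m⁻²·a⁻¹
copper: temperature factor f = +0.126·(-13.5) = -1.7010
  sulphur-dioxide contribution → 0.1367 μm/a
  chloride contribution → 0.4115 μm/a
  total first-year rate 0.5483 μm/a
  mass loss = 0.5483 μm/a × 8.96 g/cm³ = 4.913 g·m⁻²·a⁻¹
Ordering by g·m⁻²·a⁻¹: zinc (11.8) > copper (4.91)

zinc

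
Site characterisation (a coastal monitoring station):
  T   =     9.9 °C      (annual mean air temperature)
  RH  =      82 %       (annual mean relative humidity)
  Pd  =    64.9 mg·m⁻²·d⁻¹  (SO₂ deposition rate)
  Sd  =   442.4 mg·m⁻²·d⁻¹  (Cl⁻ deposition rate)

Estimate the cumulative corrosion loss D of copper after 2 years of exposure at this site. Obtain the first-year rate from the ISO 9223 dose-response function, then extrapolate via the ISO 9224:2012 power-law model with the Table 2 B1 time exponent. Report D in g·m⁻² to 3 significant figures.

D(2) = 51.3 g·m⁻²

copper: temperature factor f = +0.126·(-0.1) = -0.0126
  SO₂ term: 0.0053·64.9^0.26·exp(0.059·82-0.0126) = 1.955
  Cl⁻ term: 0.01025·442.4^0.27·exp(0.036·82+0.049·9.9) = 1.651
  r_corr = 1.955 + 1.651 = 3.606 μm/a
Power-law: D(2) = r_corr · 2^0.667
  D(2) = 3.606 × 2^0.667 = 3.606 × 1.588 = 5.726 μm
  Mass loss = 5.726 μm × 8.96 g/cm³ = 51.3 g·m⁻²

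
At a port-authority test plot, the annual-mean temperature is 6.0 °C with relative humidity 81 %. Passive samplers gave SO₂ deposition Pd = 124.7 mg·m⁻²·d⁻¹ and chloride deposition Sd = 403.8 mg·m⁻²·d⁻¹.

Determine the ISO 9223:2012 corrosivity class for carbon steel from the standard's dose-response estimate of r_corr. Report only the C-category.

carbon steel: T≤10 °C ⇒ hinge +0.150·(6.0−10) = -0.6000
  Pd branch = 1.77·Pd^0.52·e^(0.02·RH+f) = 60.37 μm/a
  Sd branch = 0.102·Sd^0.62·e^(0.033·RH+0.04·T) = 77.54 μm/a
  sum: 60.37 + 77.54 → r_corr = 137.9 μm/a
138 μm/a falls in (80, 200] for carbon steel → category C5

C5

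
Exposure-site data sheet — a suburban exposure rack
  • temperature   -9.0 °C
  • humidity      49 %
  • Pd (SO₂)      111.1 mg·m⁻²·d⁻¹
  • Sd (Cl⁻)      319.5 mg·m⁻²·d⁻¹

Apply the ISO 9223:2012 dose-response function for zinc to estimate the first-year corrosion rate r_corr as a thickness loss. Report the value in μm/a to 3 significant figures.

r_corr = 0.797 μm/a

zinc: f(T) = +0.038·(T−10) [T≤10 °C] = -0.7220
  Pd branch = 0.0129·Pd^0.44·e^(0.046·RH+f) = 0.4743 μm/a
  Sd branch = 0.0175·Sd^0.57·e^(0.008·RH+0.085·T) = 0.3225 μm/a
  r_corr = 0.4743 + 0.3225 = 0.7968 μm/a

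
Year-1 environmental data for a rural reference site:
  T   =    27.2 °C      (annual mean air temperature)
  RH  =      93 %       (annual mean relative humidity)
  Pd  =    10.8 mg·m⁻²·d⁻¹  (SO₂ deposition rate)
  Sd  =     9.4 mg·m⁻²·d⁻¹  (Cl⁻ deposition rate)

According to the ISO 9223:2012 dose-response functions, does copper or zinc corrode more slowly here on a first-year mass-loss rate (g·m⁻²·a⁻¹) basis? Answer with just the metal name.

zinc

copper: T>10 °C ⇒ hinge -0.080·(27.2−10) = -1.3760
  sulphur-dioxide contribution → 0.6003 μm/a
  chloride contribution → 2.024 μm/a
  total first-year rate 2.625 μm/a
  mass loss = 2.625 μm/a × 8.96 g/cm³ = 23.52 g·m⁻²·a⁻¹
zinc: temperature factor f = -0.071·(17.2) = -1.2212
  sulphur-dioxide contribution → 0.7814 μm/a
  chloride contribution → 1.333 μm/a
  ⇒ r_corr(zinc) = 2.115 μm/a
  mass loss = 2.115 μm/a × 7.14 g/cm³ = 15.1 g·m⁻²·a⁻¹
Ordering by g·m⁻²·a⁻¹: copper (23.5) > zinc (15.1)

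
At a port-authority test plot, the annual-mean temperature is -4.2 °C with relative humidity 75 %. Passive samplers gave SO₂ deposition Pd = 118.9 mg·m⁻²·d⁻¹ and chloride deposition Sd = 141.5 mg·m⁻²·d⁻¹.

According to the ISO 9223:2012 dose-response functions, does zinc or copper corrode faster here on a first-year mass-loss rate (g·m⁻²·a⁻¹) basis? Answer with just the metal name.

zinc

zinc: T≤10 °C ⇒ hinge +0.038·(-4.2−10) = -0.5396
  Pd branch = 0.0129·Pd^0.44·e^(0.046·RH+f) = 1.939 μm/a
  Sd branch = 0.0175·Sd^0.57·e^(0.008·RH+0.085·T) = 0.3754 μm/a
  sum: 1.939 + 0.3754 → r_corr = 2.315 μm/a
  mass loss = 2.315 μm/a × 7.14 g/cm³ = 16.53 g·m⁻²·a⁻¹
copper: f(T) = +0.126·(T−10) [T≤10 °C] = -1.7892
  SO₂ term: 0.0053·118.9^0.26·exp(0.059·75-1.7892) = 0.2562
  Cl⁻ term: 0.01025·141.5^0.27·exp(0.036·75+0.049·-4.2) = 0.4728
  sum: 0.2562 + 0.4728 → r_corr = 0.7289 μm/a
  mass loss = 0.7289 μm/a × 8.96 g/cm³ = 6.531 g·m⁻²·a⁻¹
Ordering by g·m⁻²·a⁻¹: zinc (16.5) > copper (6.53)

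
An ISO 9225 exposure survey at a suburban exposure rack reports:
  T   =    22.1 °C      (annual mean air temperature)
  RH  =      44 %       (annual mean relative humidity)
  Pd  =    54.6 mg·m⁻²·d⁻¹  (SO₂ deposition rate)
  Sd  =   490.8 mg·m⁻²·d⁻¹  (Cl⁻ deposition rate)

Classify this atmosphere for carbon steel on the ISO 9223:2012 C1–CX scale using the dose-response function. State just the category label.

carbon steel: T>10 °C ⇒ hinge -0.054·(22.1−10) = -0.6534
  SO₂ term: 1.77·54.6^0.52·exp(0.02·44-0.6534) = 17.77
  Cl⁻ term: 0.102·490.8^0.62·exp(0.033·44+0.04·22.1) = 49.14
  sum: 17.77 + 49.14 → r_corr = 66.92 μm/a
66.9 μm/a falls in (50, 80] for carbon steel → category C4

C4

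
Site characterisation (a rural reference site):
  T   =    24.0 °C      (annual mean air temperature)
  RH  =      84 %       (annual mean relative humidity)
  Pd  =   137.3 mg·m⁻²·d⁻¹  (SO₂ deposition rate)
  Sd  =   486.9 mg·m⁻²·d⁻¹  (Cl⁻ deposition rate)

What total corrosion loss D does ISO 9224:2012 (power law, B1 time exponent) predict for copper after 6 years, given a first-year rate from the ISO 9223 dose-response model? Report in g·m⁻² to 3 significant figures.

D(6) = 134 g·m⁻²

copper: T>10 °C ⇒ hinge -0.080·(24.0−10) = -1.1200
  Pd branch = 0.0053·Pd^0.26·e^(0.059·RH+f) = 0.8831 μm/a
  Cl⁻ term: 0.01025·486.9^0.27·exp(0.036·84+0.049·24.0) = 3.634
  sum: 0.8831 + 3.634 → r_corr = 4.517 μm/a
ISO 9224: D(t) = r_corr · t^b with b = 0.667 (copper, B1)
  D(6) = 4.517 × 6^0.667 = 4.517 × 3.304 = 14.92 μm
  Mass loss = 14.92 μm × 8.96 g/cm³ = 133.7 g·m⁻²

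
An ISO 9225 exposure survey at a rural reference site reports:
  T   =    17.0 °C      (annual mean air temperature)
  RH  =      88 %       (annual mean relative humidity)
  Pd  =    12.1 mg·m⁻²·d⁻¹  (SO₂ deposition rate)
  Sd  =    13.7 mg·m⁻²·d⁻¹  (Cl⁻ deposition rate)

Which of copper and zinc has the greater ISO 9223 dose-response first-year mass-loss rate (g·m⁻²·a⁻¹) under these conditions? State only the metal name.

copper

copper: temperature factor f = -0.080·(7.0) = -0.5600
  SO₂ term: 0.0053·12.1^0.26·exp(0.059·88-0.5600) = 1.041
  Cl⁻ term: 0.01025·13.7^0.27·exp(0.036·88+0.049·17.0) = 1.136
  r_corr = 1.041 + 1.136 = 2.177 μm/a
  mass loss = 2.177 μm/a × 8.96 g/cm³ = 19.5 g·m⁻²·a⁻¹
zinc: T>10 °C ⇒ hinge -0.071·(17.0−10) = -0.4970
  Pd branch = 0.0129·Pd^0.44·e^(0.046·RH+f) = 1.346 μm/a
  Cl⁻ term: 0.0175·13.7^0.57·exp(0.008·88+0.085·17.0) = 0.6672
  r_corr = 1.346 + 0.6672 = 2.014 μm/a
  mass loss = 2.014 μm/a × 7.14 g/cm³ = 14.38 g·m⁻²·a⁻¹
Ordering by g·m⁻²·a⁻¹: copper (19.5) > zinc (14.4)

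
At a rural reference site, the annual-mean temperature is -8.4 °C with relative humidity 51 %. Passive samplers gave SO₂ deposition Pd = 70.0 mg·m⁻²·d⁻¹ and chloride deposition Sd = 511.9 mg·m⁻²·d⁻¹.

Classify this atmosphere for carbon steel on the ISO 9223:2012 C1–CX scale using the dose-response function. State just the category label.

C2

carbon steel: T≤10 °C ⇒ hinge +0.150·(-8.4−10) = -2.7600
  sulphur-dioxide contribution → 2.83 μm/a
  chloride contribution → 18.76 μm/a
  total first-year rate 21.59 μm/a
21.6 μm/a falls in (1.3, 25] for carbon steel → category C2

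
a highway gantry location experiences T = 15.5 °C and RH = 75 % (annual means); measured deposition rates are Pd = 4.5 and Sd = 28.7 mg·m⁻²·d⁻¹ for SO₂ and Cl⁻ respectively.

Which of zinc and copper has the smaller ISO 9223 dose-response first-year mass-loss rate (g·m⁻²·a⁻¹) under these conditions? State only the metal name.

zinc: T>10 °C ⇒ hinge -0.071·(15.5−10) = -0.3905
  SO₂ term: 0.0129·4.5^0.44·exp(0.046·75-0.3905) = 0.533
  Sd branch = 0.0175·Sd^0.57·e^(0.008·RH+0.085·T) = 0.8068 μm/a
  sum: 0.533 + 0.8068 → r_corr = 1.34 μm/a
  mass loss = 1.34 μm/a × 7.14 g/cm³ = 9.566 g·m⁻²·a⁻¹
copper: temperature factor f = -0.080·(5.5) = -0.4400
  SO₂ term: 0.0053·4.5^0.26·exp(0.059·75-0.4400) = 0.4215
  Sd branch = 0.01025·Sd^0.27·e^(0.036·RH+0.049·T) = 0.8069 μm/a
  sum: 0.4215 + 0.8069 → r_corr = 1.228 μm/a
  mass loss = 1.228 μm/a × 8.96 g/cm³ = 11.01 g·m⁻²·a⁻¹
Ordering by g·m⁻²·a⁻¹: copper (11) > zinc (9.57)

zinc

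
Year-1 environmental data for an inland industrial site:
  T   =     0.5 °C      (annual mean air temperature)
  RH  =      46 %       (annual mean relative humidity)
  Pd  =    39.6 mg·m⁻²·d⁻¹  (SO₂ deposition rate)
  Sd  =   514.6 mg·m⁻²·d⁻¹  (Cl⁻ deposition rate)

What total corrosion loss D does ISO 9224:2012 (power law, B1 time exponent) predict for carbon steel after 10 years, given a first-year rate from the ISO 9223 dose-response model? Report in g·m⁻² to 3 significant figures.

carbon steel: T≤10 °C ⇒ hinge +0.150·(0.5−10) = -1.4250
  Pd branch = 1.77·Pd^0.52·e^(0.02·RH+f) = 7.235 μm/a
  Sd branch = 0.102·Sd^0.62·e^(0.033·RH+0.04·T) = 22.79 μm/a
  r_corr = 7.235 + 22.79 = 30.02 μm/a
Power-law: D(10) = r_corr · 10^0.523
  D(10) = 30.02 × 10^0.523 = 30.02 × 3.334 = 100.1 μm
  Mass loss = 100.1 μm × 7.85 g/cm³ = 785.8 g·m⁻²

D(10) = 786 g·m⁻²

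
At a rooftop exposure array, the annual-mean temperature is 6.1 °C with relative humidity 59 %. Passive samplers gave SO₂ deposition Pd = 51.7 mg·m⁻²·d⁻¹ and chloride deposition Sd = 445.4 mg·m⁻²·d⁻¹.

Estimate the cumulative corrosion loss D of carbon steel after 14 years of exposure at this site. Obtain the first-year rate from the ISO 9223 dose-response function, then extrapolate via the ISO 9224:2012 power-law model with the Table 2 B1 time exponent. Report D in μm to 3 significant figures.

D(14) = 258 μm

carbon steel: f(T) = +0.150·(T−10) [T≤10 °C] = -0.5850
  SO₂ term: 1.77·51.7^0.52·exp(0.02·59-0.5850) = 24.97
  Sd branch = 0.102·Sd^0.62·e^(0.033·RH+0.04·T) = 40.03 μm/a
  sum: 24.97 + 40.03 → r_corr = 65 μm/a
Long-term exponent b (ISO 9224 Table 2, B1) = 0.523
  D(14) = 65 × 14^0.523 = 65 × 3.976 = 258.4 μm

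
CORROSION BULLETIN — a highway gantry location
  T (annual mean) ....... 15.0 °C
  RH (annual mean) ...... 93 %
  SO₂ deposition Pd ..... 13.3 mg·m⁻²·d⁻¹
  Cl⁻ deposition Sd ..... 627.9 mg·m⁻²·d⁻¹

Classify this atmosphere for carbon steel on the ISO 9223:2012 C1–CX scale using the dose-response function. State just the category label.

carbon steel: f(T) = -0.054·(T−10) [T>10 °C] = -0.2700
  sulphur-dioxide contribution → 33.34 μm/a
  chloride contribution → 217.1 μm/a
  ⇒ r_corr(carbon steel) = 250.5 μm/a
250 μm/a falls in (200, 700] for carbon steel → category CX

CX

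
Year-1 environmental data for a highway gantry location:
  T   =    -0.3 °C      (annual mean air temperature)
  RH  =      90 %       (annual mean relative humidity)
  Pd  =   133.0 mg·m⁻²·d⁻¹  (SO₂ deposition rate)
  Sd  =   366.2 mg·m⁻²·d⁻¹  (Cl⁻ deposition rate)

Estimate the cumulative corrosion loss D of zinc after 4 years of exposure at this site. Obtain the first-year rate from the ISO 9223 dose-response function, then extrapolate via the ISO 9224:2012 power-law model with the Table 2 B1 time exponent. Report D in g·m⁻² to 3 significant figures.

zinc: T≤10 °C ⇒ hinge +0.038·(-0.3−10) = -0.3914
  Pd branch = 0.0129·Pd^0.44·e^(0.046·RH+f) = 4.711 μm/a
  Sd branch = 0.0175·Sd^0.57·e^(0.008·RH+0.085·T) = 1.014 μm/a
  sum: 4.711 + 1.014 → r_corr = 5.725 μm/a
Power-law: D(4) = r_corr · 4^0.813
  D(4) = 5.725 × 4^0.813 = 5.725 × 3.087 = 17.67 μm
  Mass loss = 17.67 μm × 7.14 g/cm³ = 126.2 g·m⁻²

D(4) = 126 g·m⁻²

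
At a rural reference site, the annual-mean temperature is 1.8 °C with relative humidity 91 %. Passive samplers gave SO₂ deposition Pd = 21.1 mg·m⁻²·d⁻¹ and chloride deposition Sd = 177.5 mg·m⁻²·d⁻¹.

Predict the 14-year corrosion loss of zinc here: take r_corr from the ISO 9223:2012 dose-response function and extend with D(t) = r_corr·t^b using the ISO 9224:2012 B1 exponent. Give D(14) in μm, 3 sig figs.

zinc: T≤10 °C ⇒ hinge +0.038·(1.8−10) = -0.3116
  SO₂ term: 0.0129·21.1^0.44·exp(0.046·91-0.3116) = 2.376
  Sd branch = 0.0175·Sd^0.57·e^(0.008·RH+0.085·T) = 0.8085 μm/a
  r_corr = 2.376 + 0.8085 = 3.185 μm/a
Long-term exponent b (ISO 9224 Table 2, B1) = 0.813
  D(14) = 3.185 × 14^0.813 = 3.185 × 8.547 = 27.22 μm

D(14) = 27.2 μm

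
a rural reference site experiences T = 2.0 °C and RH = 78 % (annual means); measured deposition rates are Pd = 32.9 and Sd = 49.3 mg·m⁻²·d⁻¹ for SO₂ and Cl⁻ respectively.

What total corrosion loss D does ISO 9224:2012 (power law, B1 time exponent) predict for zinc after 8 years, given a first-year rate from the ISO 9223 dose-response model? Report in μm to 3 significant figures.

zinc: T≤10 °C ⇒ hinge +0.038·(2.0−10) = -0.3040
  sulphur-dioxide contribution → 1.601 μm/a
  chloride contribution → 0.3571 μm/a
  total first-year rate 1.958 μm/a
ISO 9224: D(t) = r_corr · t^b with b = 0.813 (zinc, B1)
  D(8) = 1.958 × 8^0.813 = 1.958 × 5.423 = 10.62 μm

D(8) = 10.6 μm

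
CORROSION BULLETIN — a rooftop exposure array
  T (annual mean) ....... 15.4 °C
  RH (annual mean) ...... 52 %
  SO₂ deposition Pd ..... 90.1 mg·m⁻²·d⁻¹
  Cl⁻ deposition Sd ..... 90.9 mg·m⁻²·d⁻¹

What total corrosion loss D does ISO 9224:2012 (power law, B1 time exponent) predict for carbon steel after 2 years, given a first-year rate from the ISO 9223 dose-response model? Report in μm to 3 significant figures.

carbon steel: f(T) = -0.054·(T−10) [T>10 °C] = -0.2916
  SO₂ term: 1.77·90.1^0.52·exp(0.02·52-0.2916) = 38.86
  Sd branch = 0.102·Sd^0.62·e^(0.033·RH+0.04·T) = 17.21 μm/a
  r_corr = 38.86 + 17.21 = 56.06 μm/a
Long-term exponent b (ISO 9224 Table 2, B1) = 0.523
  D(2) = 56.06 × 2^0.523 = 56.06 × 1.437 = 80.56 μm

D(2) = 80.6 μm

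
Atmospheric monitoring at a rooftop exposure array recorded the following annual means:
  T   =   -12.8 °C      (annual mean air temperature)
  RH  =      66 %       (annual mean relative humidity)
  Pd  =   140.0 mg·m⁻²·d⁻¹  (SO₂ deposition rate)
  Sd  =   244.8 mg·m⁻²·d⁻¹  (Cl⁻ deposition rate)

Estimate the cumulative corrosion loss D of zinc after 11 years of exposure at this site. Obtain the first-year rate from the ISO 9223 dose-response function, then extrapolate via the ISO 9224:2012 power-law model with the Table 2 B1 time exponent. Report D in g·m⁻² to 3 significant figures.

zinc: f(T) = +0.038·(T−10) [T≤10 °C] = -0.8664
  SO₂ term: 0.0129·140.0^0.44·exp(0.046·66-0.8664) = 0.9934
  Cl⁻ term: 0.0175·244.8^0.57·exp(0.008·66+0.085·-12.8) = 0.2299
  sum: 0.9934 + 0.2299 → r_corr = 1.223 μm/a
Power-law: D(11) = r_corr · 11^0.813
  D(11) = 1.223 × 11^0.813 = 1.223 × 7.025 = 8.594 μm
  Mass loss = 8.594 μm × 7.14 g/cm³ = 61.36 g·m⁻²

D(11) = 61.4 g·m⁻²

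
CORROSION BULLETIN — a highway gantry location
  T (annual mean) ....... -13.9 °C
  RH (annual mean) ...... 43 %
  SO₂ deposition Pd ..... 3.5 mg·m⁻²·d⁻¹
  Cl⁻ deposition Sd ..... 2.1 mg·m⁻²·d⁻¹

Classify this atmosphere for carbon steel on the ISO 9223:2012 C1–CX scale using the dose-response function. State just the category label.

carbon steel: temperature factor f = +0.150·(-23.9) = -3.5850
  Pd branch = 1.77·Pd^0.52·e^(0.02·RH+f) = 0.2226 μm/a
  Sd branch = 0.102·Sd^0.62·e^(0.033·RH+0.04·T) = 0.383 μm/a
  sum: 0.2226 + 0.383 → r_corr = 0.6055 μm/a
ISO 9223 Table 2 (carbon steel): 0 < 0.606 ≤ 1.3 μm/a ⇒ C1

C1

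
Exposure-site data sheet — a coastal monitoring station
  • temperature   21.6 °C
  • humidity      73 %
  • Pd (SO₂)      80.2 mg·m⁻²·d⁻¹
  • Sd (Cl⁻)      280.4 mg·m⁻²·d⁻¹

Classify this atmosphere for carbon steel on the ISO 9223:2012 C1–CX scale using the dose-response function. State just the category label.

carbon steel: f(T) = -0.054·(T−10) [T>10 °C] = -0.6264
  SO₂ term: 1.77·80.2^0.52·exp(0.02·73-0.6264) = 39.83
  Sd branch = 0.102·Sd^0.62·e^(0.033·RH+0.04·T) = 88.65 μm/a
  sum: 39.83 + 88.65 → r_corr = 128.5 μm/a
128 μm/a falls in (80, 200] for carbon steel → category C5

C5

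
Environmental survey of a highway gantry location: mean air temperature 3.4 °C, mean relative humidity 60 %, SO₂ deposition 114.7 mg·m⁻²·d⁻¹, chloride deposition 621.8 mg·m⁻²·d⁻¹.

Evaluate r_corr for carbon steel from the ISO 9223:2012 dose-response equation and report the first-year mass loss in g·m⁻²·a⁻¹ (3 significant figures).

carbon steel: temperature factor f = +0.150·(-6.6) = -0.9900
  SO₂ term: 1.77·114.7^0.52·exp(0.02·60-0.9900) = 25.71
  Cl⁻ term: 0.102·621.8^0.62·exp(0.033·60+0.04·3.4) = 45.67
  r_corr = 25.71 + 45.67 = 71.38 μm/a
Convert to mass loss: 71.38 μm/a × 7.85 g/cm³ = 560.4 g·m⁻²·a⁻¹

r_corr = 560 g·m⁻²·a⁻¹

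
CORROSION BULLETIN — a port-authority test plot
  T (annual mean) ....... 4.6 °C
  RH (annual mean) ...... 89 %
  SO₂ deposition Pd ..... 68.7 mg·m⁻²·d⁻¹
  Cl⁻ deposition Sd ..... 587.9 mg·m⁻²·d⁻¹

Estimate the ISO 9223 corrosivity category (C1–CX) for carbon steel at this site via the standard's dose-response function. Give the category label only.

carbon steel: T≤10 °C ⇒ hinge +0.150·(4.6−10) = -0.8100
  sulphur-dioxide contribution → 42.12 μm/a
  chloride contribution → 120.5 μm/a
  total first-year rate 162.6 μm/a
ISO 9223 Table 2 (carbon steel): 80 < 163 ≤ 200 μm/a ⇒ C5

C5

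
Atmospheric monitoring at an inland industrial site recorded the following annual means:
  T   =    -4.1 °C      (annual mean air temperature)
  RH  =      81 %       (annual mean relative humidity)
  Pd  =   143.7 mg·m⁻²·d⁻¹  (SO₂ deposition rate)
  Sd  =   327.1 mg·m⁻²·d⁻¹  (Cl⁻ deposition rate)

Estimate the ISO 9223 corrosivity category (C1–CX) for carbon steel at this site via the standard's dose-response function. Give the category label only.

C4

carbon steel: temperature factor f = +0.150·(-14.1) = -2.1150
  Pd branch = 1.77·Pd^0.52·e^(0.02·RH+f) = 14.28 μm/a
  Sd branch = 0.102·Sd^0.62·e^(0.033·RH+0.04·T) = 45.43 μm/a
  sum: 14.28 + 45.43 → r_corr = 59.72 μm/a
ISO 9223 Table 2 (carbon steel): 50 < 59.7 ≤ 80 μm/a ⇒ C4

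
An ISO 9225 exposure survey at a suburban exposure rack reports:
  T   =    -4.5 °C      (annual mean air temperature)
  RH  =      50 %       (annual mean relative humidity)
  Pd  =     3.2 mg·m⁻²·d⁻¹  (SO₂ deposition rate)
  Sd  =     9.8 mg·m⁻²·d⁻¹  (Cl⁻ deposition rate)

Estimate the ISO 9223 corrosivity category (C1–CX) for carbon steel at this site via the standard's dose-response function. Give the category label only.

C2

carbon steel: temperature factor f = +0.150·(-14.5) = -2.1750
  sulphur-dioxide contribution → 1.001 μm/a
  chloride contribution → 1.826 μm/a
  total first-year rate 2.827 μm/a
Category bounds: 1.3…25 μm/a bracket r_corr ⇒ C2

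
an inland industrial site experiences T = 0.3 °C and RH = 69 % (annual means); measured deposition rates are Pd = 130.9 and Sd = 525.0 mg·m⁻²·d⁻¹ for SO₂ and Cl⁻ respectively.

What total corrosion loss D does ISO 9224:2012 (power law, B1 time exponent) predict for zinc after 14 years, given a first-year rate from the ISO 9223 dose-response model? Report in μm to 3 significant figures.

D(14) = 25.0 μm

zinc: T≤10 °C ⇒ hinge +0.038·(0.3−10) = -0.3686
  Pd branch = 0.0129·Pd^0.44·e^(0.046·RH+f) = 1.821 μm/a
  Cl⁻ term: 0.0175·525.0^0.57·exp(0.008·69+0.085·0.3) = 1.107
  sum: 1.821 + 1.107 → r_corr = 2.929 μm/a
ISO 9224: D(t) = r_corr · t^b with b = 0.813 (zinc, B1)
  D(14) = 2.929 × 14^0.813 = 2.929 × 8.547 = 25.03 μm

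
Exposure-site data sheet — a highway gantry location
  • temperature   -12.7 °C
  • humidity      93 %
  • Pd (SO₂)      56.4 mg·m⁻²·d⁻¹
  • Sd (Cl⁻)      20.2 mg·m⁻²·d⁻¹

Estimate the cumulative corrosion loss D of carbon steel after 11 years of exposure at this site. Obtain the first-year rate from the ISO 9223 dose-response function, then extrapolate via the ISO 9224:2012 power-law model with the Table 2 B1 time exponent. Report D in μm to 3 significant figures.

D(11) = 40.6 μm

carbon steel: f(T) = +0.150·(T−10) [T≤10 °C] = -3.4050
  sulphur-dioxide contribution → 3.074 μm/a
  chloride contribution → 8.514 μm/a
  ⇒ r_corr(carbon steel) = 11.59 μm/a
Long-term exponent b (ISO 9224 Table 2, B1) = 0.523
  D(11) = 11.59 × 11^0.523 = 11.59 × 3.505 = 40.61 μm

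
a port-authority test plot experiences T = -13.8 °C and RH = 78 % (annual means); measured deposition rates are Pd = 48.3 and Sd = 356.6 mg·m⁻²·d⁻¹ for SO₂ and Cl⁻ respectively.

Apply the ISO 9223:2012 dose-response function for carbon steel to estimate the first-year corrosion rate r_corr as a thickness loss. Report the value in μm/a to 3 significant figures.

carbon steel: temperature factor f = +0.150·(-23.8) = -3.5700
  sulphur-dioxide contribution → 1.781 μm/a
  chloride contribution → 29.45 μm/a
  total first-year rate 31.23 μm/a

r_corr = 31.2 μm/a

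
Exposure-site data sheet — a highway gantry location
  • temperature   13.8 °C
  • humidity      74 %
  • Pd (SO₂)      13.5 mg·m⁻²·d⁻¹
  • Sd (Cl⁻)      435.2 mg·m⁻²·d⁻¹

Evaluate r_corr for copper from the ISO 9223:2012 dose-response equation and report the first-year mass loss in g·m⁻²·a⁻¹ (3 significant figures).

r_corr = 18.8 g·m⁻²·a⁻¹

copper: f(T) = -0.080·(T−10) [T>10 °C] = -0.3040
  Pd branch = 0.0053·Pd^0.26·e^(0.059·RH+f) = 0.6057 μm/a
  Sd branch = 0.01025·Sd^0.27·e^(0.036·RH+0.049·T) = 1.492 μm/a
  sum: 0.6057 + 1.492 → r_corr = 2.098 μm/a
Convert to mass loss: 2.098 μm/a × 8.96 g/cm³ = 18.8 g·m⁻²·a⁻¹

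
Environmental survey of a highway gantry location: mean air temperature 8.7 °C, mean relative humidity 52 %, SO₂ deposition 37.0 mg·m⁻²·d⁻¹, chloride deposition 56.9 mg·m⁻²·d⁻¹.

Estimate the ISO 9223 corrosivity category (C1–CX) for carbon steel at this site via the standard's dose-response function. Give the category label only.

C3

carbon steel: T≤10 °C ⇒ hinge +0.150·(8.7−10) = -0.1950
  Pd branch = 1.77·Pd^0.52·e^(0.02·RH+f) = 26.94 μm/a
  Cl⁻ term: 0.102·56.9^0.62·exp(0.033·52+0.04·8.7) = 9.844
  r_corr = 26.94 + 9.844 = 36.78 μm/a
36.8 μm/a falls in (25, 50] for carbon steel → category C3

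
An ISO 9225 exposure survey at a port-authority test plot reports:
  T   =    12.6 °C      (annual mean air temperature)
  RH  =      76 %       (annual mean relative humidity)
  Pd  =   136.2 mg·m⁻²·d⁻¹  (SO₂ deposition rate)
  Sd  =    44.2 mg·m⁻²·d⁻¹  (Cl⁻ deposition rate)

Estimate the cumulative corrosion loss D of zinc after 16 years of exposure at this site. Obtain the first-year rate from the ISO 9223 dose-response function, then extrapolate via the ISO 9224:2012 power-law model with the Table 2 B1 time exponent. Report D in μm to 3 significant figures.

D(16) = 37.0 μm

zinc: f(T) = -0.071·(T−10) [T>10 °C] = -0.1846
  SO₂ term: 0.0129·136.2^0.44·exp(0.046·76-0.1846) = 3.074
  Sd branch = 0.0175·Sd^0.57·e^(0.008·RH+0.085·T) = 0.813 μm/a
  sum: 3.074 + 0.813 → r_corr = 3.887 μm/a
ISO 9224: D(t) = r_corr · t^b with b = 0.813 (zinc, B1)
  D(16) = 3.887 × 16^0.813 = 3.887 × 9.527 = 37.03 μm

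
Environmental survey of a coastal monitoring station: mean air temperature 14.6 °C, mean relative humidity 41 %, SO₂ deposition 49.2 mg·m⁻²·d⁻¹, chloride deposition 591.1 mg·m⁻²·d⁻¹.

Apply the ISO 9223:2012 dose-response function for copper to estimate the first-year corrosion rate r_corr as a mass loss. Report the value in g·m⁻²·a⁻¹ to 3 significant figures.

copper: temperature factor f = -0.080·(4.6) = -0.3680
  SO₂ term: 0.0053·49.2^0.26·exp(0.059·41-0.3680) = 0.1135
  Sd branch = 0.01025·Sd^0.27·e^(0.036·RH+0.049·T) = 0.5138 μm/a
  sum: 0.1135 + 0.5138 → r_corr = 0.6273 μm/a
Convert to mass loss: 0.6273 μm/a × 8.96 g/cm³ = 5.62 g·m⁻²·a⁻¹

r_corr = 5.62 g·m⁻²·a⁻¹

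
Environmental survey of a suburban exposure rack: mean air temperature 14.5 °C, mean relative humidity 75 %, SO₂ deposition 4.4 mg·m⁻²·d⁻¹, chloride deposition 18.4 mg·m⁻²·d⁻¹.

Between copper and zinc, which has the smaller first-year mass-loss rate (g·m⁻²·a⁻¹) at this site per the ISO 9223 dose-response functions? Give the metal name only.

zinc

copper: T>10 °C ⇒ hinge -0.080·(14.5−10) = -0.3600
  SO₂ term: 0.0053·4.4^0.26·exp(0.059·75-0.3600) = 0.4539
  Cl⁻ term: 0.01025·18.4^0.27·exp(0.036·75+0.049·14.5) = 0.6814
  sum: 0.4539 + 0.6814 → r_corr = 1.135 μm/a
  mass loss = 1.135 μm/a × 8.96 g/cm³ = 10.17 g·m⁻²·a⁻¹
zinc: temperature factor f = -0.071·(4.5) = -0.3195
  SO₂ term: 0.0129·4.4^0.44·exp(0.046·75-0.3195) = 0.5666
  Sd branch = 0.0175·Sd^0.57·e^(0.008·RH+0.085·T) = 0.5752 μm/a
  r_corr = 0.5666 + 0.5752 = 1.142 μm/a
  mass loss = 1.142 μm/a × 7.14 g/cm³ = 8.152 g·m⁻²·a⁻¹
Ordering by g·m⁻²·a⁻¹: copper (10.2) > zinc (8.15)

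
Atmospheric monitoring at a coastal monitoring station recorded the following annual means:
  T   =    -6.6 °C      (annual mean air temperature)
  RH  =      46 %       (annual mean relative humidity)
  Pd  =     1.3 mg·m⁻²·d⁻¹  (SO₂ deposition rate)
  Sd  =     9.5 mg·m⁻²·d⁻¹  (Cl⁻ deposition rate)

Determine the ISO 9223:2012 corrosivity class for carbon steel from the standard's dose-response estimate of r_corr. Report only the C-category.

carbon steel: temperature factor f = +0.150·(-16.6) = -2.4900
  sulphur-dioxide contribution → 0.4221 μm/a
  chloride contribution → 1.443 μm/a
  ⇒ r_corr(carbon steel) = 1.865 μm/a
ISO 9223 Table 2 (carbon steel): 1.3 < 1.87 ≤ 25 μm/a ⇒ C2

C2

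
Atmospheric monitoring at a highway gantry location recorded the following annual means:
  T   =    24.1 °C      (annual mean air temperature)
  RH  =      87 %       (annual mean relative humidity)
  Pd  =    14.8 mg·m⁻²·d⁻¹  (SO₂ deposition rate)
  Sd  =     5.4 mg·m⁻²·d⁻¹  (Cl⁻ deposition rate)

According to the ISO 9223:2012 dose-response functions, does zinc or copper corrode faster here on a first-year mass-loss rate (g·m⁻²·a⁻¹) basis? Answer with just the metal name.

copper

zinc: T>10 °C ⇒ hinge -0.071·(24.1−10) = -1.0011
  SO₂ term: 0.0129·14.8^0.44·exp(0.046·87-1.0011) = 0.8487
  Cl⁻ term: 0.0175·5.4^0.57·exp(0.008·87+0.085·24.1) = 0.7119
  sum: 0.8487 + 0.7119 → r_corr = 1.561 μm/a
  mass loss = 1.561 μm/a × 7.14 g/cm³ = 11.14 g·m⁻²·a⁻¹
copper: temperature factor f = -0.080·(14.1) = -1.1280
  Pd branch = 0.0053·Pd^0.26·e^(0.059·RH+f) = 0.586 μm/a
  Cl⁻ term: 0.01025·5.4^0.27·exp(0.036·87+0.049·24.1) = 1.207
  sum: 0.586 + 1.207 → r_corr = 1.793 μm/a
  mass loss = 1.793 μm/a × 8.96 g/cm³ = 16.06 g·m⁻²·a⁻¹
Ordering by g·m⁻²·a⁻¹: copper (16.1) > zinc (11.1)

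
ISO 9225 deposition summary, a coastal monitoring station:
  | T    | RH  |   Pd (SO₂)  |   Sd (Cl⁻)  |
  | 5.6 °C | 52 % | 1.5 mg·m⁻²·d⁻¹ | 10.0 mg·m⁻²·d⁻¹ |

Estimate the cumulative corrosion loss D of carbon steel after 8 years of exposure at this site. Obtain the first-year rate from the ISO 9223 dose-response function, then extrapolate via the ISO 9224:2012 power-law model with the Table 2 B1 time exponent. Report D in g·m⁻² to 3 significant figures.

D(8) = 143 g·m⁻²

carbon steel: T≤10 °C ⇒ hinge +0.150·(5.6−10) = -0.6600
  SO₂ term: 1.77·1.5^0.52·exp(0.02·52-0.6600) = 3.196
  Cl⁻ term: 0.102·10.0^0.62·exp(0.033·52+0.04·5.6) = 2.959
  sum: 3.196 + 2.959 → r_corr = 6.155 μm/a
Long-term exponent b (ISO 9224 Table 2, B1) = 0.523
  D(8) = 6.155 × 8^0.523 = 6.155 × 2.967 = 18.26 μm
  Mass loss = 18.26 μm × 7.85 g/cm³ = 143.3 g·m⁻²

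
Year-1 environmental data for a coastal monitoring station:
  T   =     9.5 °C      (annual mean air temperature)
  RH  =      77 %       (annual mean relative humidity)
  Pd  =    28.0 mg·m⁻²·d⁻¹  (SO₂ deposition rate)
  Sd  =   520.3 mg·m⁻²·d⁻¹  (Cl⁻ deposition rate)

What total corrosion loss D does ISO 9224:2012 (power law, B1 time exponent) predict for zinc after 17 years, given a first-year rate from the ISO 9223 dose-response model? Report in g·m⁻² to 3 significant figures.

D(17) = 319 g·m⁻²

zinc: f(T) = +0.038·(T−10) [T≤10 °C] = -0.0190
  SO₂ term: 0.0129·28.0^0.44·exp(0.046·77-0.0190) = 1.894
  Sd branch = 0.0175·Sd^0.57·e^(0.008·RH+0.085·T) = 2.568 μm/a
  r_corr = 1.894 + 2.568 = 4.461 μm/a
Power-law: D(17) = r_corr · 17^0.813
  D(17) = 4.461 × 17^0.813 = 4.461 × 10.01 = 44.65 μm
  Mass loss = 44.65 μm × 7.14 g/cm³ = 318.8 g·m⁻²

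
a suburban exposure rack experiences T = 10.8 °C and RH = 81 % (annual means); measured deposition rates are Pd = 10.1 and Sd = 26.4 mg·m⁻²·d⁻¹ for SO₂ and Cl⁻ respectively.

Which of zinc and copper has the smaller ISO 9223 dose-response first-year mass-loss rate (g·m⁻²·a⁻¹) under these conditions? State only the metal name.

zinc

zinc: temperature factor f = -0.071·(0.8) = -0.0568
  Pd branch = 0.0129·Pd^0.44·e^(0.046·RH+f) = 1.4 μm/a
  Cl⁻ term: 0.0175·26.4^0.57·exp(0.008·81+0.085·10.8) = 0.5413
  sum: 1.4 + 0.5413 → r_corr = 1.941 μm/a
  mass loss = 1.941 μm/a × 7.14 g/cm³ = 13.86 g·m⁻²·a⁻¹
copper: temperature factor f = -0.080·(0.8) = -0.0640
  SO₂ term: 0.0053·10.1^0.26·exp(0.059·81-0.0640) = 1.079
  Cl⁻ term: 0.01025·26.4^0.27·exp(0.036·81+0.049·10.8) = 0.7777
  r_corr = 1.079 + 0.7777 = 1.857 μm/a
  mass loss = 1.857 μm/a × 8.96 g/cm³ = 16.64 g·m⁻²·a⁻¹
Ordering by g·m⁻²·a⁻¹: copper (16.6) > zinc (13.9)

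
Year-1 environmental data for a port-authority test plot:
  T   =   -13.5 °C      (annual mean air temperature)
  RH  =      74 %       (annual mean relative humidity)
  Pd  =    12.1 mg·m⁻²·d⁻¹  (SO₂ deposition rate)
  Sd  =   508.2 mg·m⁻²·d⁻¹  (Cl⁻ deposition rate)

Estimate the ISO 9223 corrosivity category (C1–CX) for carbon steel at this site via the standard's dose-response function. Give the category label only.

carbon steel: f(T) = +0.150·(T−10) [T≤10 °C] = -3.5250
  Pd branch = 1.77·Pd^0.52·e^(0.02·RH+f) = 0.8373 μm/a
  Cl⁻ term: 0.102·508.2^0.62·exp(0.033·74+0.04·-13.5) = 32.54
  sum: 0.8373 + 32.54 → r_corr = 33.37 μm/a
ISO 9223 Table 2 (carbon steel): 25 < 33.4 ≤ 50 μm/a ⇒ C3

C3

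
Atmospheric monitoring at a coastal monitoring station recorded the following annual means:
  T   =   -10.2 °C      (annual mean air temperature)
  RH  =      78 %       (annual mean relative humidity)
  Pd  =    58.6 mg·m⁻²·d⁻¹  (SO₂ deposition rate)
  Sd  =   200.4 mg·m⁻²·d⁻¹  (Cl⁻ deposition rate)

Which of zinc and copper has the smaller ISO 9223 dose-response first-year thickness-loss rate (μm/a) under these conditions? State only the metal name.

zinc: f(T) = +0.038·(T−10) [T≤10 °C] = -0.7676
  SO₂ term: 0.0129·58.6^0.44·exp(0.046·78-0.7676) = 1.298
  Cl⁻ term: 0.0175·200.4^0.57·exp(0.008·78+0.085·-10.2) = 0.2816
  r_corr = 1.298 + 0.2816 = 1.58 μm/a
copper: T≤10 °C ⇒ hinge +0.126·(-10.2−10) = -2.5452
  SO₂ term: 0.0053·58.6^0.26·exp(0.059·78-2.5452) = 0.1194
  Cl⁻ term: 0.01025·200.4^0.27·exp(0.036·78+0.049·-10.2) = 0.4312
  sum: 0.1194 + 0.4312 → r_corr = 0.5506 μm/a
Ordering by μm/a: zinc (1.58) > copper (0.551)

copper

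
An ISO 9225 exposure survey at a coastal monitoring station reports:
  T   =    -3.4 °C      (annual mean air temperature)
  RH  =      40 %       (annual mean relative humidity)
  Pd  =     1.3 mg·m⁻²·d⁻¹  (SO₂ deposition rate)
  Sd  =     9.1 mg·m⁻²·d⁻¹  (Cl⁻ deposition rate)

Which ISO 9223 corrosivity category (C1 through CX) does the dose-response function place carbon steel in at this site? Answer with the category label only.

C2

carbon steel: temperature factor f = +0.150·(-13.4) = -2.0100
  SO₂ term: 1.77·1.3^0.52·exp(0.02·40-2.0100) = 0.605
  Cl⁻ term: 0.102·9.1^0.62·exp(0.033·40+0.04·-3.4) = 1.31
  r_corr = 0.605 + 1.31 = 1.915 μm/a
Category bounds: 1.3…25 μm/a bracket r_corr ⇒ C2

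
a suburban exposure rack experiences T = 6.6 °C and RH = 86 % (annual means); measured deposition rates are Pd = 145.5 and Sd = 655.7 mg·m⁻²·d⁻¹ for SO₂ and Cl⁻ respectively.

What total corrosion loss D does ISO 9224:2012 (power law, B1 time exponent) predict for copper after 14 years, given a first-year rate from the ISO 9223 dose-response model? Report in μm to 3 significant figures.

copper: T≤10 °C ⇒ hinge +0.126·(6.6−10) = -0.4284
  SO₂ term: 0.0053·145.5^0.26·exp(0.059·86-0.4284) = 2.015
  Cl⁻ term: 0.01025·655.7^0.27·exp(0.036·86+0.049·6.6) = 1.804
  r_corr = 2.015 + 1.804 = 3.819 μm/a
Long-term exponent b (ISO 9224 Table 2, B1) = 0.667
  D(14) = 3.819 × 14^0.667 = 3.819 × 5.814 = 22.2 μm

D(14) = 22.2 μm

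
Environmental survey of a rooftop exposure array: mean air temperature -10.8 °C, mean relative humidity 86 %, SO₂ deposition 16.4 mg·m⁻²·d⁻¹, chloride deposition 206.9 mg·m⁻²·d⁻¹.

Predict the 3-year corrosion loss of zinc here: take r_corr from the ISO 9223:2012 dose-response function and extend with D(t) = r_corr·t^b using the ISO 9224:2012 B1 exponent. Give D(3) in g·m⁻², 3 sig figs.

D(3) = 23.3 g·m⁻²

zinc: f(T) = +0.038·(T−10) [T≤10 °C] = -0.7904
  SO₂ term: 0.0129·16.4^0.44·exp(0.046·86-0.7904) = 1.047
  Cl⁻ term: 0.0175·206.9^0.57·exp(0.008·86+0.085·-10.8) = 0.2905
  r_corr = 1.047 + 0.2905 = 1.337 μm/a
Power-law: D(3) = r_corr · 3^0.813
  D(3) = 1.337 × 3^0.813 = 1.337 × 2.443 = 3.267 μm
  Mass loss = 3.267 μm × 7.14 g/cm³ = 23.33 g·m⁻²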